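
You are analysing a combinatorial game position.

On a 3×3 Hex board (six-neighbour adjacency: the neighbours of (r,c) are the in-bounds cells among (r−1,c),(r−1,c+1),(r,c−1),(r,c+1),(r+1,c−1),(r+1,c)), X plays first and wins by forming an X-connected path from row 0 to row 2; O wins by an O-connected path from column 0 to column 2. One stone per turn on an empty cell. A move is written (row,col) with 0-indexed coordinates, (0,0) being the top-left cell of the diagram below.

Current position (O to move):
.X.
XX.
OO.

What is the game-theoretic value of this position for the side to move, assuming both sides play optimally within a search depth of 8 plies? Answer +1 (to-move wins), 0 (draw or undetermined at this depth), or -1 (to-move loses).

value(.X./XX./OO., O) = +1

ply 1, O at .X./XX./OO. | (0,0)=+1→OX./XX./OO.*; (0,2)=+1→.XO/XX./OO.; (1,2)=+1→.X./XXO/OO.; (2,2)=+1→.X./XX./OOO
ply 2, X at OX./XX./OO. | (0,2)=-1→OXX/XX./OO.*; (1,2)=-1→OX./XXX/OO.; (2,2)=-1→OX./XX./OOX
ply 3, O at OXX/XX./OO. | (1,2)=+1→OXX/XXO/OO.*; (2,2)=+1→OXX/XX./OOO
ply 4: OXX/XXO/OO. is terminal -1 (X); from .X./XX./OO. depth 8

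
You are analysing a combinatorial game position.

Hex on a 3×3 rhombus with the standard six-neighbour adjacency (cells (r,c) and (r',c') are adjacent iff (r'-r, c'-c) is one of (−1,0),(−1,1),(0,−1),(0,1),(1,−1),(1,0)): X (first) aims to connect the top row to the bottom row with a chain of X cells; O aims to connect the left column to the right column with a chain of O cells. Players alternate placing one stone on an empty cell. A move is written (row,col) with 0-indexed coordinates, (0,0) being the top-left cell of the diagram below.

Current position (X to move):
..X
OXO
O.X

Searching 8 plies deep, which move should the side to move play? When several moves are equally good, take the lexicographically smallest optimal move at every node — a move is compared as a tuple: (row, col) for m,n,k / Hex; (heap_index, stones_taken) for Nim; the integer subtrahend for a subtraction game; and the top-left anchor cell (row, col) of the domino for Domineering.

X's best at [..X/OXO/O.X]: (2,1)

p1 X@[..X/OXO/O.X]: (0,0)[X.X/OXO/O.X]-1 (0,1)[.XX/OXO/O.X]-1 (2,1)[..X/OXO/OXX]+1*
p2 O@[..X/OXO/OXX] terminal -1; root [..X/OXO/O.X] d8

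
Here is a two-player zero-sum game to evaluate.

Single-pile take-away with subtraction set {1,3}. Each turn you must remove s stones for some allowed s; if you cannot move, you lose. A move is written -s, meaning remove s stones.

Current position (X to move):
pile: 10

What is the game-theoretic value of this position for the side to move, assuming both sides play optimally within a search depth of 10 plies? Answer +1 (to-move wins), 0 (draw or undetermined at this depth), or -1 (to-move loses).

[10] X move#1: -1:-1/9*, -3:-1/7
[9] O move#2: -1:+1/8*, -3:+1/6
[8] X move#3: -1:-1/7*, -3:-1/5
[7] O move#4: -1:+1/6*, -3:+1/4
[6] X move#5: -1:-1/5*, -3:-1/3
[5] O move#6: -1:+1/4*, -3:+1/2
[4] X move#7: -1:-1/3*, -3:-1/1
[3] O move#8: -1:+1/2*, -3:+1/0
[2] X move#9: -1:-1/1*
[1] O move#10: -1:+1/0*
[0] end (terminal -1, X#11); searched 10 to 10

value(10, X) = -1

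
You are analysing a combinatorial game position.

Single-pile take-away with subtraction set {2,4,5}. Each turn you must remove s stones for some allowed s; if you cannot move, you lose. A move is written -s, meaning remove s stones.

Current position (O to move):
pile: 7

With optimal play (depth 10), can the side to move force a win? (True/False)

O winning at [7]: False

ply 1, O at 7 | -2=-1→5*; -4=-1→3; -5=-1→2
ply 2, X at 5 | -2=-1→3; -4=+1→1*; -5=+1→0
ply 3: 1 is terminal -1 (O); from 7 depth 10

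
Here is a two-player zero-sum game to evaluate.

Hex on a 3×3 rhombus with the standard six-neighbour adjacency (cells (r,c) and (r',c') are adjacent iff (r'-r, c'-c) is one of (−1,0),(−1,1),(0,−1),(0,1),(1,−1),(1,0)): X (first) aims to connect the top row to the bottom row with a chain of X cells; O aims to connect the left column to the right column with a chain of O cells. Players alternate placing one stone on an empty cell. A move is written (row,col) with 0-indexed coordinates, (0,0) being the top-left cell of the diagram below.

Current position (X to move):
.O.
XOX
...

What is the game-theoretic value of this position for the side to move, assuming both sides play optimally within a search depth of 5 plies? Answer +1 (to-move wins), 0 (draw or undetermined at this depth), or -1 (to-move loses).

value(.O./XOX/..., X) = +1

ply 1, X at .O./XOX/... | (0,0)=+1→XO./XOX/...*; (0,2)=+1→.OX/XOX/...; (2,0)=+1→.O./XOX/X..; (2,1)=-1→.O./XOX/.X.; (2,2)=-1→.O./XOX/..X
ply 2, O at XO./XOX/... | (0,2)=-1→XOO/XOX/...*; (2,0)=-1→XO./XOX/O..; (2,1)=-1→XO./XOX/.O.; (2,2)=-1→XO./XOX/..O
ply 3, X at XOO/XOX/... | (2,0)=+1→XOO/XOX/X..*; (2,1)=-1→XOO/XOX/.X.; (2,2)=-1→XOO/XOX/..X
ply 4: XOO/XOX/X.. is terminal -1 (O); from .O./XOX/... depth 5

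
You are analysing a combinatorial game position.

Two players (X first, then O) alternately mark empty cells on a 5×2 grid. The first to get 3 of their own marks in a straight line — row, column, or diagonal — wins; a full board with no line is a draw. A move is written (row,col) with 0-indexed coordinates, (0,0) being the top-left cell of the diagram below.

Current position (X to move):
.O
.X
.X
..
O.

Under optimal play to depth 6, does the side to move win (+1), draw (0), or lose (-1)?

value(.O/.X/.X/../O., X) = +1

ply 1, X at .O/.X/.X/../O. | (0,0)=+0→XO/.X/.X/../O.; (1,0)=+1→.O/XX/.X/../O.*; (2,0)=+1→.O/.X/XX/../O.; (3,0)=+0→.O/.X/.X/X./O.; (3,1)=+1→.O/.X/.X/.X/O.; (4,1)=+0→.O/.X/.X/../OX
ply 2, O at .O/XX/.X/../O. | (0,0)=-1→OO/XX/.X/../O.*; (2,0)=-1→.O/XX/OX/../O.; (3,0)=-1→.O/XX/.X/O./O.; (3,1)=-1→.O/XX/.X/.O/O.; (4,1)=-1→.O/XX/.X/../OO
ply 3, X at OO/XX/.X/../O. | (2,0)=+1→OO/XX/XX/../O.*; (3,0)=+1→OO/XX/.X/X./O.; (3,1)=+1→OO/XX/.X/.X/O.; (4,1)=+0→OO/XX/.X/../OX
ply 4, O at OO/XX/XX/../O. | (3,0)=-1→OO/XX/XX/O./O.*; (3,1)=-1→OO/XX/XX/.O/O.; (4,1)=-1→OO/XX/XX/../OO
ply 5, X at OO/XX/XX/O./O. | (3,1)=+1→OO/XX/XX/OX/O.*; (4,1)=+0→OO/XX/XX/O./OX
ply 6: OO/XX/XX/OX/O. is terminal -1 (O); from .O/.X/.X/../O. depth 6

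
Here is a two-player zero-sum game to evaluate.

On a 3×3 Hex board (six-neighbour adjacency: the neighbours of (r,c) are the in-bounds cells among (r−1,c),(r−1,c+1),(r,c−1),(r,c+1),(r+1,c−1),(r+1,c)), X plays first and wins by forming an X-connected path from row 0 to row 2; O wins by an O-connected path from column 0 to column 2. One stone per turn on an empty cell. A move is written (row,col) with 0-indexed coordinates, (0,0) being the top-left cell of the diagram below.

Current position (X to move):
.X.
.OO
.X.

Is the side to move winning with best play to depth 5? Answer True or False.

X winning at [.X./.OO/.X.]: False

p1 X@[.X./.OO/.X.]: (0,0)[XX./.OO/.X.]-1* (0,2)[.XX/.OO/.X.]-1 (1,0)[.X./XOO/.X.]-1 (2,0)[.X./.OO/XX.]-1 (2,2)[.X./.OO/.XX]-1
p2 O@[XX./.OO/.X.]: (0,2)[XXO/.OO/.X.]+1* (1,0)[XX./OOO/.X.]+1 (2,0)[XX./.OO/OX.]+1 (2,2)[XX./.OO/.XO]+1
p3 X@[XXO/.OO/.X.]: (1,0)[XXO/XOO/.X.]-1* (2,0)[XXO/.OO/XX.]-1 (2,2)[XXO/.OO/.XX]-1
p4 O@[XXO/XOO/.X.]: (2,0)[XXO/XOO/OX.]+1* (2,2)[XXO/XOO/.XO]-1
p5 X@[XXO/XOO/OX.] terminal -1; root [.X./.OO/.X.] d5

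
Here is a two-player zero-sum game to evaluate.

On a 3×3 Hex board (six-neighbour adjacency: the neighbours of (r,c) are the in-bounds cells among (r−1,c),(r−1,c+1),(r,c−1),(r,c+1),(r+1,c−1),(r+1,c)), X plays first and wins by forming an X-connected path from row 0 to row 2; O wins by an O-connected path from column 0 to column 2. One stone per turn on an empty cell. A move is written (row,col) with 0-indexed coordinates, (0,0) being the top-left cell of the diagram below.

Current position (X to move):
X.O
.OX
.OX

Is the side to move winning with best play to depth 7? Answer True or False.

ply 1, X at X.O/.OX/.OX | (0,1)=-1→XXO/.OX/.OX*; (1,0)=-1→X.O/XOX/.OX; (2,0)=-1→X.O/.OX/XOX
ply 2, O at XXO/.OX/.OX | (1,0)=+1→XXO/OOX/.OX*; (2,0)=+1→XXO/.OX/OOX
ply 3: XXO/OOX/.OX is terminal -1 (X); from X.O/.OX/.OX depth 7

X winning at [X.O/.OX/.OX]: False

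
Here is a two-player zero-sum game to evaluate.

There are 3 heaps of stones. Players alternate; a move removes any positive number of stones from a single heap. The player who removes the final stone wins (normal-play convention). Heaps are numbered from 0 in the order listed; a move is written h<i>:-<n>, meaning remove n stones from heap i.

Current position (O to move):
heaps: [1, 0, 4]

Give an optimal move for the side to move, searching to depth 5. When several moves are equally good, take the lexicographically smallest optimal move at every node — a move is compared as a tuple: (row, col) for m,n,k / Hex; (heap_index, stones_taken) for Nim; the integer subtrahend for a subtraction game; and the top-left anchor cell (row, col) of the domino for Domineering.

ply 1, O at (1,0,4) | h0:-1=-1→(0,0,4); h2:-1=-1→(1,0,3); h2:-2=-1→(1,0,2); h2:-3=+1→(1,0,1)*; h2:-4=-1→(1,0,0)
ply 2, X at (1,0,1) | h0:-1=-1→(0,0,1)*; h2:-1=-1→(1,0,0)
ply 3, O at (0,0,1) | h2:-1=+1→(0,0,0)*
ply 4: (0,0,0) is terminal -1 (X); from (1,0,4) depth 5

O's best at [(1,0,4)]: h2:-3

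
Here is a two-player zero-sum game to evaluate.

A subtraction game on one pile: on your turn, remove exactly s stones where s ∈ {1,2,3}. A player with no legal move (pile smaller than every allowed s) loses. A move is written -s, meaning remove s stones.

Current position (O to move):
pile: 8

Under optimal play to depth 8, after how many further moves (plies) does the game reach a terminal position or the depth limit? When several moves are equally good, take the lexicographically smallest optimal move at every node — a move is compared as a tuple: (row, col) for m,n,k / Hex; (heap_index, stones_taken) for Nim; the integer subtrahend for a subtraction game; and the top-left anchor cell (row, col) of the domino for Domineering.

PV length from [8]: 4 plies

ply 1, O at 8 | -1=-1→7*; -2=-1→6; -3=-1→5
ply 2, X at 7 | -1=-1→6; -2=-1→5; -3=+1→4*
ply 3, O at 4 | -1=-1→3*; -2=-1→2; -3=-1→1
ply 4, X at 3 | -1=-1→2; -2=-1→1; -3=+1→0*
ply 5: 0 is terminal -1 (O); from 8 depth 8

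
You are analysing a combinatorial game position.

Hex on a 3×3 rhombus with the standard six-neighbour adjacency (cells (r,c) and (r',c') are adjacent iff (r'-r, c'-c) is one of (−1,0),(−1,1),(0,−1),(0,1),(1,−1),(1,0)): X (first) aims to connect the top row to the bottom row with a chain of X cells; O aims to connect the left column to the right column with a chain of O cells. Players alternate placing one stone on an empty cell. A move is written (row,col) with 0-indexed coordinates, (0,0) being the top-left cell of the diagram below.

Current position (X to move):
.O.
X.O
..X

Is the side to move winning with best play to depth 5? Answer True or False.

[.O./X.O/..X] X move#1: (0,0):-1/XO./X.O/..X, (0,2):-1/.OX/X.O/..X, (1,1):+1/.O./XXO/..X*, (2,0):-1/.O./X.O/X.X, (2,1):-1/.O./X.O/.XX
[.O./XXO/..X] O move#2: (0,0):-1/OO./XXO/..X*, (0,2):-1/.OO/XXO/..X, (2,0):-1/.O./XXO/O.X, (2,1):-1/.O./XXO/.OX
[OO./XXO/..X] X move#3: (0,2):+1/OOX/XXO/..X*, (2,0):-1/OO./XXO/X.X, (2,1):-1/OO./XXO/.XX
[OOX/XXO/..X] O move#4: (2,0):-1/OOX/XXO/O.X*, (2,1):-1/OOX/XXO/.OX
[OOX/XXO/O.X] X move#5: (2,1):+1/OOX/XXO/OXX*
[OOX/XXO/OXX] end (terminal -1, O#6); searched .O./X.O/..X to 5

X winning at [.O./X.O/..X]: True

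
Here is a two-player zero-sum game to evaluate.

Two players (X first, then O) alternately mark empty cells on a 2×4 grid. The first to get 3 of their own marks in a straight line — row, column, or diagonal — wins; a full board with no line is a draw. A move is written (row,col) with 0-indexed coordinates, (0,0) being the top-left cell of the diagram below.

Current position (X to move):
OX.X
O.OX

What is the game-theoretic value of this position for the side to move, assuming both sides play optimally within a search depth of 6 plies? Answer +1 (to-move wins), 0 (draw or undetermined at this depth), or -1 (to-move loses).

[OX.X/O.OX] X move#1: (0,2):+1/OXXX/O.OX*, (1,1):+0/OX.X/OXOX
[OXXX/O.OX] end (terminal -1, O#2); searched OX.X/O.OX to 6

value(OX.X/O.OX, X) = +1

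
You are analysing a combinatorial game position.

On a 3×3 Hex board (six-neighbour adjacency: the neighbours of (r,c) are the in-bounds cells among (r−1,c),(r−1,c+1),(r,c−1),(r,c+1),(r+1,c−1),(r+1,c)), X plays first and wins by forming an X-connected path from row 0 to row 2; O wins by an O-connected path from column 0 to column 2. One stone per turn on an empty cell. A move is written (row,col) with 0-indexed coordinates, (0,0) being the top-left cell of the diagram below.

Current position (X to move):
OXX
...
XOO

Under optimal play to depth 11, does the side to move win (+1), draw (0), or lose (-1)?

value(OXX/.../XOO, X) = +1

ply 1, X at OXX/.../XOO | (1,0)=+1→OXX/X../XOO*; (1,1)=+1→OXX/.X./XOO; (1,2)=+1→OXX/..X/XOO
ply 2: OXX/X../XOO is terminal -1 (O); from OXX/.../XOO depth 11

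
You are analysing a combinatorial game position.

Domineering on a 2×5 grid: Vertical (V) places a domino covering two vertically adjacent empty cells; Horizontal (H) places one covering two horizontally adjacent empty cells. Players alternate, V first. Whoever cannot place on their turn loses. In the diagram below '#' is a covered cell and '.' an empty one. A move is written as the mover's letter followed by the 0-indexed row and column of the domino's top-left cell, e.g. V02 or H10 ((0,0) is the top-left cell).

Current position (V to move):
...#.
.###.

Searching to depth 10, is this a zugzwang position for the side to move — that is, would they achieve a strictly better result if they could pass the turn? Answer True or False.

zugzwang(...#./.###., V) = False

p1 V@[...#./.###.]: V00[#..#./####.]+1* V04[...##/.####]-1
p2 H@[#..#./####.]: H01[####./####.]-1*
p3 V@[####./####.]: V04[#####/#####]+1*
p4 H@[#####/#####] terminal -1; root [...#./.###.] d10
if V skipped the turn, H would face:
~ p1 H@[...#./.###.]: H00[##.#./.###.]-1* H01[.###./.###.]-1
~ p2 V@[##.#./.###.]: V04[##.##/.####]+1*
~ p3 H@[##.##/.####] terminal -1; root [...#./.###.] d10
compare (V): move=+1 vs pass=+1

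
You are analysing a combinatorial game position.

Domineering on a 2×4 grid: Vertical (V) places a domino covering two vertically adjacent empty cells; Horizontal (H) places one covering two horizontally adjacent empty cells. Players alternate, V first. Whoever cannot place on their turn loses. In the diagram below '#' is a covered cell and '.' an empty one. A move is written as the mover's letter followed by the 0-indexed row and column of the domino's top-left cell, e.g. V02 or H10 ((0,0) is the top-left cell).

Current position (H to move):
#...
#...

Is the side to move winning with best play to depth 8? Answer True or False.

H winning at [#.../#...]: True

p1 H@[#.../#...]: H01[###./#...]+1* H02[#.##/#...]+1 H11[#.../###.]+1 H12[#.../#.##]+1
p2 V@[###./#...]: V03[####/#..#]-1*
p3 H@[####/#..#]: H11[####/####]+1*
p4 V@[####/####] terminal -1; root [#.../#...] d8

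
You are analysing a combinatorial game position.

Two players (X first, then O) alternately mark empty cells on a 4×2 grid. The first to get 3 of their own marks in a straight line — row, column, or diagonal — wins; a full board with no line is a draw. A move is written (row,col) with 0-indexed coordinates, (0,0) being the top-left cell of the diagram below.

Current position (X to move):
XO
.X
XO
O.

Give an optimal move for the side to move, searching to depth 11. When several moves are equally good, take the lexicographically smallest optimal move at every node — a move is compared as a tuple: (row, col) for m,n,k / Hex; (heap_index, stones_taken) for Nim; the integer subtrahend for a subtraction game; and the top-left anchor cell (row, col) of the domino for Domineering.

[XO/.X/XO/O.] X move#1: (1,0):+1/XO/XX/XO/O.*, (3,1):+0/XO/.X/XO/OX
[XO/XX/XO/O.] end (terminal -1, O#2); searched XO/.X/XO/O. to 11

X's best at [XO/.X/XO/O.]: (1,0)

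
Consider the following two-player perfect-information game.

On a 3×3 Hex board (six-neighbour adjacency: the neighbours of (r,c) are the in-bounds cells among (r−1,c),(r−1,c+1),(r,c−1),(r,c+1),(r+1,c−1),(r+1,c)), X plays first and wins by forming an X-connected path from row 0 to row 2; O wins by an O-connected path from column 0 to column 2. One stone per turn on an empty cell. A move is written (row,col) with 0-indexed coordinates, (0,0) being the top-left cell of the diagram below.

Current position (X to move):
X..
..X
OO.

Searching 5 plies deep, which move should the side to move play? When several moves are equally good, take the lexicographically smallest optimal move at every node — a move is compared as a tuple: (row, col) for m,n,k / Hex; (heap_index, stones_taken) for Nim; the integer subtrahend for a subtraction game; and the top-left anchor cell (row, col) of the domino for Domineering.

p1 X@[X../..X/OO.]: (0,1)[XX./..X/OO.]-1 (0,2)[X.X/..X/OO.]-1 (1,0)[X../X.X/OO.]-1 (1,1)[X../.XX/OO.]-1 (2,2)[X../..X/OOX]+1*
p2 O@[X../..X/OOX]: (0,1)[XO./..X/OOX]-1* (0,2)[X.O/..X/OOX]-1 (1,0)[X../O.X/OOX]-1 (1,1)[X../.OX/OOX]-1
p3 X@[XO./..X/OOX]: (0,2)[XOX/..X/OOX]+1* (1,0)[XO./X.X/OOX]+1 (1,1)[XO./.XX/OOX]+1
p4 O@[XOX/..X/OOX] terminal -1; root [X../..X/OO.] d5

X's best at [X../..X/OO.]: (2,2)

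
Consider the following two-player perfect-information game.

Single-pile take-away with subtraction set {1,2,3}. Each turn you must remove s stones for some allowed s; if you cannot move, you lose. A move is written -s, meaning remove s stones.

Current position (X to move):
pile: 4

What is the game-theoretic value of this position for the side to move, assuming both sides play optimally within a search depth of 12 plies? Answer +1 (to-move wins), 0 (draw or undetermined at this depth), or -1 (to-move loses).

value(4, X) = -1

[4] X move#1: -1:-1/3*, -2:-1/2, -3:-1/1
[3] O move#2: -1:-1/2, -2:-1/1, -3:+1/0*
[0] end (terminal -1, X#3); searched 4 to 12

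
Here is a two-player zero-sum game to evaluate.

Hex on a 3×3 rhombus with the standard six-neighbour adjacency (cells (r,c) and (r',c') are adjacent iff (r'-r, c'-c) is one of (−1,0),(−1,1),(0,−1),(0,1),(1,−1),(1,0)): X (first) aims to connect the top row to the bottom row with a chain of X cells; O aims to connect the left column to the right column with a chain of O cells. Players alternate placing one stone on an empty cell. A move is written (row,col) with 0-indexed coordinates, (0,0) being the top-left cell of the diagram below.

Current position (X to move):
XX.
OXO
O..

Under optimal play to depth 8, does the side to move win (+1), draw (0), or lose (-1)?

value(XX./OXO/O.., X) = +1

[XX./OXO/O..] X move#1: (0,2):-1/XXX/OXO/O.., (2,1):+1/XX./OXO/OX.*, (2,2):-1/XX./OXO/O.X
[XX./OXO/OX.] end (terminal -1, O#2); searched XX./OXO/O.. to 8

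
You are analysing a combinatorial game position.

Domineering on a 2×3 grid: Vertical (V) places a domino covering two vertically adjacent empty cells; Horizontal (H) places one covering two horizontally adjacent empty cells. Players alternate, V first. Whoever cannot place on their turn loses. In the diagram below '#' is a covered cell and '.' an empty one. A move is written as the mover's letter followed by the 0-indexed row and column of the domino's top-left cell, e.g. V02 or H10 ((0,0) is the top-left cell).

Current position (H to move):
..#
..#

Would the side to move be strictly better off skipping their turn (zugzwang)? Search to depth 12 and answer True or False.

zugzwang(..#/..#, H) = False

p1 H@[..#/..#]: H00[###/..#]+1* H10[..#/###]+1
p2 V@[###/..#] terminal -1; root [..#/..#] d12
suppose H passes — search the same position with V to move:
pass> p1 V@[..#/..#]: V00[#.#/#.#]+1* V01[.##/.##]+1
pass> p2 H@[#.#/#.#] terminal -1; root [..#/..#] d12
for H: play +1, pass -1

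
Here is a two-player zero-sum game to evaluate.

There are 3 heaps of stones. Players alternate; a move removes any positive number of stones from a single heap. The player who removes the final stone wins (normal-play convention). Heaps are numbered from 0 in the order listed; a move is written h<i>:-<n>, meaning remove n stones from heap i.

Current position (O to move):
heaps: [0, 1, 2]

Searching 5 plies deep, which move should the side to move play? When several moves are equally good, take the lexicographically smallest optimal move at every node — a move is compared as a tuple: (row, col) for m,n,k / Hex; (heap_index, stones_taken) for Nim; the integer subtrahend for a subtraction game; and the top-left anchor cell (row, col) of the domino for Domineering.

O's best at [(0,1,2)]: h2:-1

[(0,1,2)] O move#1: h1:-1:-1/(0,0,2), h2:-1:+1/(0,1,1)*, h2:-2:-1/(0,1,0)
[(0,1,1)] X move#2: h1:-1:-1/(0,0,1)*, h2:-1:-1/(0,1,0)
[(0,0,1)] O move#3: h2:-1:+1/(0,0,0)*
[(0,0,0)] end (terminal -1, X#4); searched (0,1,2) to 5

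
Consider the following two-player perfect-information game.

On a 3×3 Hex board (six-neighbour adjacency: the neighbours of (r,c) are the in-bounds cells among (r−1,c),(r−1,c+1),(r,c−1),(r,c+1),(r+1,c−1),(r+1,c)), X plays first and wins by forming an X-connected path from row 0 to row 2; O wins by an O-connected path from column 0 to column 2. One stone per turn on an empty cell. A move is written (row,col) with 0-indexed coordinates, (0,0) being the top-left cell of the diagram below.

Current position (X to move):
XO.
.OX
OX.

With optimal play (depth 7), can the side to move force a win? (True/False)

p1 X@[XO./.OX/OX.]: (0,2)[XOX/.OX/OX.]+1* (1,0)[XO./XOX/OX.]-1 (2,2)[XO./.OX/OXX]-1
p2 O@[XOX/.OX/OX.] terminal -1; root [XO./.OX/OX.] d7

X winning at [XO./.OX/OX.]: True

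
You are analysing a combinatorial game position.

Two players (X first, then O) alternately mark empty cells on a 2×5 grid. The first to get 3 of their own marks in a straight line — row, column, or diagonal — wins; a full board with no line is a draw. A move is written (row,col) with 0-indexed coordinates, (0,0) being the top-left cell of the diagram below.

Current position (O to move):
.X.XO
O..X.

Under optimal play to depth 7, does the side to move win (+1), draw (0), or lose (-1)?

[.X.XO/O..X.] O move#1: (0,0):-1/OX.XO/O..X.*, (0,2):-1/.XOXO/O..X., (1,1):-1/.X.XO/OO.X., (1,2):-1/.X.XO/O.OX., (1,4):-1/.X.XO/O..XO
[OX.XO/O..X.] X move#2: (0,2):+1/OXXXO/O..X.*, (1,1):+1/OX.XO/OX.X., (1,2):+1/OX.XO/O.XX., (1,4):+1/OX.XO/O..XX
[OXXXO/O..X.] end (terminal -1, O#3); searched .X.XO/O..X. to 7

value(.X.XO/O..X., O) = -1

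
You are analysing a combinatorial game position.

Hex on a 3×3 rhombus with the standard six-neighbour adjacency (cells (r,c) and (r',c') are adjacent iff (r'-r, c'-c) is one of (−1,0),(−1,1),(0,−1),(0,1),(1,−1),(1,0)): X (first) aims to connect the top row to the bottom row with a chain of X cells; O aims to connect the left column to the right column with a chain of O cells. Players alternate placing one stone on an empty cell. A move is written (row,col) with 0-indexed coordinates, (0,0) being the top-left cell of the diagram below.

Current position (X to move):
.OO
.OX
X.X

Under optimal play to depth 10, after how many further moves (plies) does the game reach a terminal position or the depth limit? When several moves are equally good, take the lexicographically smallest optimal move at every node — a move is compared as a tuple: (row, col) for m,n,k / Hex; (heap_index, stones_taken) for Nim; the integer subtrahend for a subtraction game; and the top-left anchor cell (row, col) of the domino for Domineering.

PV length from [.OO/.OX/X.X]: 2 plies

p1 X@[.OO/.OX/X.X]: (0,0)[XOO/.OX/X.X]-1* (1,0)[.OO/XOX/X.X]-1 (2,1)[.OO/.OX/XXX]-1
p2 O@[XOO/.OX/X.X]: (1,0)[XOO/OOX/X.X]+1* (2,1)[XOO/.OX/XOX]-1
p3 X@[XOO/OOX/X.X] terminal -1; root [.OO/.OX/X.X] d10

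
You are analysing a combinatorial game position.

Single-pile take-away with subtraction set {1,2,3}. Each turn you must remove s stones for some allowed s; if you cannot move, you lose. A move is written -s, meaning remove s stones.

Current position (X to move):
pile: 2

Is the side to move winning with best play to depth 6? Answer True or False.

X winning at [2]: True

p1 X@[2]: -1[1]-1 -2[0]+1*
p2 O@[0] terminal -1; root [2] d6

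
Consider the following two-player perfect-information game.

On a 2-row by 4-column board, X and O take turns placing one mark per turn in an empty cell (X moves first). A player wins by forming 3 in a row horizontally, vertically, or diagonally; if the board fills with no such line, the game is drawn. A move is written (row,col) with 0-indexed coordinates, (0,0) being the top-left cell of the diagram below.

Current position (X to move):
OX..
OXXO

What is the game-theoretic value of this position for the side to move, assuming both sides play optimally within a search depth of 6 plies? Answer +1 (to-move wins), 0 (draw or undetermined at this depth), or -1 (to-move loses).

value(OX../OXXO, X) = 0

[OX../OXXO] X move#1: (0,2):+0/OXX./OXXO*, (0,3):+0/OX.X/OXXO
[OXX./OXXO] O move#2: (0,3):+0/OXXO/OXXO*
[OXXO/OXXO] end (terminal +0, X#3); searched OX../OXXO to 6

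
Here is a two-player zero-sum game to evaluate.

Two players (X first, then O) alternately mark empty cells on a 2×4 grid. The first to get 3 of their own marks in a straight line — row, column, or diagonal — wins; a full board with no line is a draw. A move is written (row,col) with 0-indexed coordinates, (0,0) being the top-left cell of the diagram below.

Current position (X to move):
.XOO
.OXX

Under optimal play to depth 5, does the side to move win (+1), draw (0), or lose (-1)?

p1 X@[.XOO/.OXX]: (0,0)[XXOO/.OXX]+0* (1,0)[.XOO/XOXX]+0
p2 O@[XXOO/.OXX]: (1,0)[XXOO/OOXX]+0*
p3 X@[XXOO/OOXX] terminal +0; root [.XOO/.OXX] d5

value(.XOO/.OXX, X) = 0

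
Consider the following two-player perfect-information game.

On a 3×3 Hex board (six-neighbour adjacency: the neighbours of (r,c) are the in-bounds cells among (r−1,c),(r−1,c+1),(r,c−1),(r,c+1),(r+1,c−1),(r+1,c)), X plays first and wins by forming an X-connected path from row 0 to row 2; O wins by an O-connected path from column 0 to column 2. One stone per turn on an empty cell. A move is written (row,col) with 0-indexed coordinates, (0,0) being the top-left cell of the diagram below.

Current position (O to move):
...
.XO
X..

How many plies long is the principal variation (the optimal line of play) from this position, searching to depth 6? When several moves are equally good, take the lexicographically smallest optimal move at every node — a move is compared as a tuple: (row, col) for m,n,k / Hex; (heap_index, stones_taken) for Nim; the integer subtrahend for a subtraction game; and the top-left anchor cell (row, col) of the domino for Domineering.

PV length from [.../.XO/X..]: 2 plies

ply 1, O at .../.XO/X.. | (0,0)=-1→O../.XO/X..*; (0,1)=-1→.O./.XO/X..; (0,2)=-1→..O/.XO/X..; (1,0)=-1→.../OXO/X..; (2,1)=-1→.../.XO/XO.; (2,2)=-1→.../.XO/X.O
ply 2, X at O../.XO/X.. | (0,1)=+1→OX./.XO/X..*; (0,2)=+1→O.X/.XO/X..; (1,0)=+1→O../XXO/X..; (2,1)=+1→O../.XO/XX.; (2,2)=+1→O../.XO/X.X
ply 3: OX./.XO/X.. is terminal -1 (O); from .../.XO/X.. depth 6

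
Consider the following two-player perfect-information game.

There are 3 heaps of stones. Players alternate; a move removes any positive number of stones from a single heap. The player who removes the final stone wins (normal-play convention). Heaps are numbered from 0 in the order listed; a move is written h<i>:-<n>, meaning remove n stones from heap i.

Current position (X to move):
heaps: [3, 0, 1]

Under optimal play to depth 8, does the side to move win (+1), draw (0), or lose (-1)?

ply 1, X at (3,0,1) | h0:-1=-1→(2,0,1); h0:-2=+1→(1,0,1)*; h0:-3=-1→(0,0,1); h2:-1=-1→(3,0,0)
ply 2, O at (1,0,1) | h0:-1=-1→(0,0,1)*; h2:-1=-1→(1,0,0)
ply 3, X at (0,0,1) | h2:-1=+1→(0,0,0)*
ply 4: (0,0,0) is terminal -1 (O); from (3,0,1) depth 8

value((3,0,1), X) = +1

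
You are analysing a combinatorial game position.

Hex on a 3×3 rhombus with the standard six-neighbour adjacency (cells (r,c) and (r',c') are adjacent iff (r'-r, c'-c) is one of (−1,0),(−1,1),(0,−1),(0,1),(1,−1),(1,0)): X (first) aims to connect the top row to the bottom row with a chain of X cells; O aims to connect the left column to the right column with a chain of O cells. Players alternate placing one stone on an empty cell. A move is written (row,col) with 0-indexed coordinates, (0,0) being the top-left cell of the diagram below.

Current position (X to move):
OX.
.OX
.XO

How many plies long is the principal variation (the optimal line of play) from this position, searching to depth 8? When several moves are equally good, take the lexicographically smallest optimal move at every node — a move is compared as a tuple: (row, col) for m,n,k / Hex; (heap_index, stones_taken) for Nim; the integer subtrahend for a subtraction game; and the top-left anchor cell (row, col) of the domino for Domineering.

ply 1, X at OX./.OX/.XO | (0,2)=+1→OXX/.OX/.XO*; (1,0)=+1→OX./XOX/.XO; (2,0)=+1→OX./.OX/XXO
ply 2: OXX/.OX/.XO is terminal -1 (O); from OX./.OX/.XO depth 8

PV length from [OX./.OX/.XO]: 1 ply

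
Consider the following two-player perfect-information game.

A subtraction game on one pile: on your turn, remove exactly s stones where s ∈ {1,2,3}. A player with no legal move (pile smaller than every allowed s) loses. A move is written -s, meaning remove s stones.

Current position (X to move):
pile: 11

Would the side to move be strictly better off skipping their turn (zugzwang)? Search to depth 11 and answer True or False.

zugzwang(11, X) = False

p1 X@[11]: -1[10]-1 -2[9]-1 -3[8]+1*
p2 O@[8]: -1[7]-1* -2[6]-1 -3[5]-1
p3 X@[7]: -1[6]-1 -2[5]-1 -3[4]+1*
p4 O@[4]: -1[3]-1* -2[2]-1 -3[1]-1
p5 X@[3]: -1[2]-1 -2[1]-1 -3[0]+1*
p6 O@[0] terminal -1; root [11] d11
suppose X passes — search the same position with O to move:
pass> p1 O@[11]: -1[10]-1 -2[9]-1 -3[8]+1*
pass> p2 X@[8]: -1[7]-1* -2[6]-1 -3[5]-1
pass> p3 O@[7]: -1[6]-1 -2[5]-1 -3[4]+1*
pass> p4 X@[4]: -1[3]-1* -2[2]-1 -3[1]-1
pass> p5 O@[3]: -1[2]-1 -2[1]-1 -3[0]+1*
pass> p6 X@[0] terminal -1; root [11] d11
for X: play +1, pass -1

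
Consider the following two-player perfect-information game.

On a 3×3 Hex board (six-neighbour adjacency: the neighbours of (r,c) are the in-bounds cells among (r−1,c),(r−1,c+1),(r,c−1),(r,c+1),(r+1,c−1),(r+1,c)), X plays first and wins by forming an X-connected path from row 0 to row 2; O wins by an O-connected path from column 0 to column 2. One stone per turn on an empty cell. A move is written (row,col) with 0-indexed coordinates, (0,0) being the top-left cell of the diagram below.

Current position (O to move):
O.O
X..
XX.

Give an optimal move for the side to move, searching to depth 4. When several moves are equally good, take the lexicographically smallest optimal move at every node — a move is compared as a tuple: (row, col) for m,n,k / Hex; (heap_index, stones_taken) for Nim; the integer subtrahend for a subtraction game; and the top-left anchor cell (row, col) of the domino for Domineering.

O's best at [O.O/X../XX.]: (0,1)

p1 O@[O.O/X../XX.]: (0,1)[OOO/X../XX.]+1* (1,1)[O.O/XO./XX.]-1 (1,2)[O.O/X.O/XX.]-1 (2,2)[O.O/X../XXO]-1
p2 X@[OOO/X../XX.] terminal -1; root [O.O/X../XX.] d4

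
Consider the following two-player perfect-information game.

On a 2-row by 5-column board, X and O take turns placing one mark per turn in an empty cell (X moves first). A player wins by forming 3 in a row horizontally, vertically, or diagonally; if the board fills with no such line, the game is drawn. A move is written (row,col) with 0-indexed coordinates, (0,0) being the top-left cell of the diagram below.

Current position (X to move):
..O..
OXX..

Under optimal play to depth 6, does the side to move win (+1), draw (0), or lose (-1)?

ply 1, X at ..O../OXX.. | (0,0)=+0→X.O../OXX..; (0,1)=+0→.XO../OXX..; (0,3)=+0→..OX./OXX..; (0,4)=+0→..O.X/OXX..; (1,3)=+1→..O../OXXX.*; (1,4)=+0→..O../OXX.X
ply 2: ..O../OXXX. is terminal -1 (O); from ..O../OXX.. depth 6

value(..O../OXX.., X) = +1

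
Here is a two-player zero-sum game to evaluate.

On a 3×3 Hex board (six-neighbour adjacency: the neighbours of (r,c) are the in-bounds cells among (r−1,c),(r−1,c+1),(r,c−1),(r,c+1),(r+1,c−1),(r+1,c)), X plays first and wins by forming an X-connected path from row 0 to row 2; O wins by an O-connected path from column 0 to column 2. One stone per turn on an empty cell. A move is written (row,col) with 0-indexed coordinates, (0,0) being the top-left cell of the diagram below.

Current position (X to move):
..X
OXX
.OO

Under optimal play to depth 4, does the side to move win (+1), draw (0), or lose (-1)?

p1 X@[..X/OXX/.OO]: (0,0)[X.X/OXX/.OO]-1 (0,1)[.XX/OXX/.OO]-1 (2,0)[..X/OXX/XOO]+1*
p2 O@[..X/OXX/XOO] terminal -1; root [..X/OXX/.OO] d4

value(..X/OXX/.OO, X) = +1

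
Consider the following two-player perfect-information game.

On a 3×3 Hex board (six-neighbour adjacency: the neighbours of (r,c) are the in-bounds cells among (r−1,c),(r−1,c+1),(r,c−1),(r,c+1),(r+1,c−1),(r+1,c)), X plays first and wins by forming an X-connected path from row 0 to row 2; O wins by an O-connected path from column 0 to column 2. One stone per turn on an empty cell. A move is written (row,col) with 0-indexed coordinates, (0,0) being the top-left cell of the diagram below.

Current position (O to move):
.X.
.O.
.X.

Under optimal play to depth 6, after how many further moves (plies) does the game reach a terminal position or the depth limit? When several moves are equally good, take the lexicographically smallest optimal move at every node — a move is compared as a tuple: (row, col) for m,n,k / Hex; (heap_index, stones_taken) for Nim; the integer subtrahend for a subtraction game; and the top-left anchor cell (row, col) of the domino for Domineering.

ply 1, O at .X./.O./.X. | (0,0)=+1→OX./.O./.X.*; (0,2)=+1→.XO/.O./.X.; (1,0)=+1→.X./OO./.X.; (1,2)=+1→.X./.OO/.X.; (2,0)=+1→.X./.O./OX.; (2,2)=+1→.X./.O./.XO
ply 2, X at OX./.O./.X. | (0,2)=-1→OXX/.O./.X.*; (1,0)=-1→OX./XO./.X.; (1,2)=-1→OX./.OX/.X.; (2,0)=-1→OX./.O./XX.; (2,2)=-1→OX./.O./.XX
ply 3, O at OXX/.O./.X. | (1,0)=-1→OXX/OO./.X.; (1,2)=+1→OXX/.OO/.X.*; (2,0)=-1→OXX/.O./OX.; (2,2)=-1→OXX/.O./.XO
ply 4, X at OXX/.OO/.X. | (1,0)=-1→OXX/XOO/.X.*; (2,0)=-1→OXX/.OO/XX.; (2,2)=-1→OXX/.OO/.XX
ply 5, O at OXX/XOO/.X. | (2,0)=+1→OXX/XOO/OX.*; (2,2)=-1→OXX/XOO/.XO
ply 6: OXX/XOO/OX. is terminal -1 (X); from .X./.O./.X. depth 6

PV length from [.X./.O./.X.]: 5 plies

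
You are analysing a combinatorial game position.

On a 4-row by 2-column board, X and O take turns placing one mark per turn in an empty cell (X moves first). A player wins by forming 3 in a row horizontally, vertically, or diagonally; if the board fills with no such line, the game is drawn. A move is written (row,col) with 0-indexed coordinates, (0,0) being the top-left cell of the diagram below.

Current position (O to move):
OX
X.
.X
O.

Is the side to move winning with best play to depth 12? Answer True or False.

ply 1, O at OX/X./.X/O. | (1,1)=+0→OX/XO/.X/O.*; (2,0)=-1→OX/X./OX/O.; (3,1)=-1→OX/X./.X/OO
ply 2, X at OX/XO/.X/O. | (2,0)=+0→OX/XO/XX/O.*; (3,1)=+0→OX/XO/.X/OX
ply 3, O at OX/XO/XX/O. | (3,1)=+0→OX/XO/XX/OO*
ply 4: OX/XO/XX/OO is terminal +0 (X); from OX/X./.X/O. depth 12

O winning at [OX/X./.X/O.]: False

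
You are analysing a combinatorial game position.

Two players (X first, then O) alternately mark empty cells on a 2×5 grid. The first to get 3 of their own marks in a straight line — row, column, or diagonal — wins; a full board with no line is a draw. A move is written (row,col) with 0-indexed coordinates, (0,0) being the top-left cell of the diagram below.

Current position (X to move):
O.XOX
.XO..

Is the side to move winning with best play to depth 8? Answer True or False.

[O.XOX/.XO..] X move#1: (0,1):+0/OXXOX/.XO..*, (1,0):+0/O.XOX/XXO.., (1,3):+0/O.XOX/.XOX., (1,4):+0/O.XOX/.XO.X
[OXXOX/.XO..] O move#2: (1,0):+0/OXXOX/OXO..*, (1,3):+0/OXXOX/.XOO., (1,4):+0/OXXOX/.XO.O
[OXXOX/OXO..] X move#3: (1,3):+0/OXXOX/OXOX.*, (1,4):+0/OXXOX/OXO.X
[OXXOX/OXOX.] O move#4: (1,4):+0/OXXOX/OXOXO*
[OXXOX/OXOXO] end (terminal +0, X#5); searched O.XOX/.XO.. to 8

X winning at [O.XOX/.XO..]: False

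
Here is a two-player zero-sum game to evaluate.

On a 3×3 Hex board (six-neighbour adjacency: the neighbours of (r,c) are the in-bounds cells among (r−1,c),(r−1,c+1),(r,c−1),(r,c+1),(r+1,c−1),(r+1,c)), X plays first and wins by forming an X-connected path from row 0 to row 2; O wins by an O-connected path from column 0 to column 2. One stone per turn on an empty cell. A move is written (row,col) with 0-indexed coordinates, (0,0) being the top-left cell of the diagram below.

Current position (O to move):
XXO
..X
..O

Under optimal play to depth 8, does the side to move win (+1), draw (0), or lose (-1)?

value(XXO/..X/..O, O) = +1

ply 1, O at XXO/..X/..O | (1,0)=-1→XXO/O.X/..O; (1,1)=+1→XXO/.OX/..O*; (2,0)=+1→XXO/..X/O.O; (2,1)=-1→XXO/..X/.OO
ply 2, X at XXO/.OX/..O | (1,0)=-1→XXO/XOX/..O*; (2,0)=-1→XXO/.OX/X.O; (2,1)=-1→XXO/.OX/.XO
ply 3, O at XXO/XOX/..O | (2,0)=+1→XXO/XOX/O.O*; (2,1)=-1→XXO/XOX/.OO
ply 4: XXO/XOX/O.O is terminal -1 (X); from XXO/..X/..O depth 8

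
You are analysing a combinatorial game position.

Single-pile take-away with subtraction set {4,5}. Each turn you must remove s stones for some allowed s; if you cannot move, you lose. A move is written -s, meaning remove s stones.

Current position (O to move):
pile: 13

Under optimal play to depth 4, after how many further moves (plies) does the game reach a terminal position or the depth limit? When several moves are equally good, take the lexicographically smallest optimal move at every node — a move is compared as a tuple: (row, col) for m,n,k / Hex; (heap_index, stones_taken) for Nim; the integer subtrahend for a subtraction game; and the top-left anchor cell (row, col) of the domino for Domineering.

PV length from [13]: 3 plies

p1 O@[13]: -4[9]+1* -5[8]-1
p2 X@[9]: -4[5]-1* -5[4]-1
p3 O@[5]: -4[1]+1* -5[0]+1
p4 X@[1] terminal -1; root [13] d4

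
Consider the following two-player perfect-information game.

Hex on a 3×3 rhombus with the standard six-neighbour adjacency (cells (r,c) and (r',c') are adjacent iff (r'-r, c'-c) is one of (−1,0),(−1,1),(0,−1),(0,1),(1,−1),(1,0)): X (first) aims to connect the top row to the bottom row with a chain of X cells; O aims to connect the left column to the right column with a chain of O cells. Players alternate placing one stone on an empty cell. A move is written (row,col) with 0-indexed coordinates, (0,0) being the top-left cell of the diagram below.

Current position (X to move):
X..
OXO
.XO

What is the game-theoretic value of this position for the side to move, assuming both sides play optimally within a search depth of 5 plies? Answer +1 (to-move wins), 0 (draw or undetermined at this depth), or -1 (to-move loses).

value(X../OXO/.XO, X) = +1

[X../OXO/.XO] X move#1: (0,1):+1/XX./OXO/.XO*, (0,2):+1/X.X/OXO/.XO, (2,0):+1/X../OXO/XXO
[XX./OXO/.XO] end (terminal -1, O#2); searched X../OXO/.XO to 5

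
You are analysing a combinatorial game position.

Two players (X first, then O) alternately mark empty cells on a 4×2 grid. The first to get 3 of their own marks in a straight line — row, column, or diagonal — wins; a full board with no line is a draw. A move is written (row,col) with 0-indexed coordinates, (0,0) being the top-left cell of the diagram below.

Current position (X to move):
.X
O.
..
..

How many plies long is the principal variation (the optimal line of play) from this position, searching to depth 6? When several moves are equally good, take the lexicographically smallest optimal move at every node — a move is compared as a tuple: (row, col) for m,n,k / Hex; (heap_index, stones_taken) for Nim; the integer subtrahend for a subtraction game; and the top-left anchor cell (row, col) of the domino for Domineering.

PV length from [.X/O./../..]: 6 plies

ply 1, X at .X/O./../.. | (0,0)=+0→XX/O./../..*; (1,1)=+0→.X/OX/../..; (2,0)=+0→.X/O./X./..; (2,1)=+0→.X/O./.X/..; (3,0)=+0→.X/O./../X.; (3,1)=-1→.X/O./../.X
ply 2, O at XX/O./../.. | (1,1)=+0→XX/OO/../..*; (2,0)=+0→XX/O./O./..; (2,1)=+0→XX/O./.O/..; (3,0)=+0→XX/O./../O.; (3,1)=+0→XX/O./../.O
ply 3, X at XX/OO/../.. | (2,0)=+0→XX/OO/X./..*; (2,1)=+0→XX/OO/.X/..; (3,0)=+0→XX/OO/../X.; (3,1)=+0→XX/OO/../.X
ply 4, O at XX/OO/X./.. | (2,1)=+0→XX/OO/XO/..*; (3,0)=+0→XX/OO/X./O.; (3,1)=+0→XX/OO/X./.O
ply 5, X at XX/OO/XO/.. | (3,0)=-1→XX/OO/XO/X.; (3,1)=+0→XX/OO/XO/.X*
ply 6, O at XX/OO/XO/.X | (3,0)=+0→XX/OO/XO/OX*
ply 7: XX/OO/XO/OX is terminal +0 (X); from .X/O./../.. depth 6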